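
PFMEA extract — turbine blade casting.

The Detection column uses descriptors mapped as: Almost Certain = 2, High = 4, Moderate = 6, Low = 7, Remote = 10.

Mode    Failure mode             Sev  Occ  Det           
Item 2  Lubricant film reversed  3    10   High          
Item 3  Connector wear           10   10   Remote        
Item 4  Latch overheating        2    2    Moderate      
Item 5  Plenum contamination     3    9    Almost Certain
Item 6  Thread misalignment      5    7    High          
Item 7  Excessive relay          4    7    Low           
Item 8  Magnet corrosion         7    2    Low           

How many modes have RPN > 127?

RPN = Severity × Occurrence × Detection:
  Item 2: 3 × 10 × 4 = 120
  Item 3: 10 × 10 × 10 = 1000
  Item 4: 2 × 2 × 6 = 24
  Item 5: 3 × 9 × 2 = 54
  Item 6: 5 × 7 × 4 = 140
  Item 7: 4 × 7 × 7 = 196
  Item 8: 7 × 2 × 7 = 98
Modes with RPN > 127: Item 3 (1000), Item 6 (140), Item 7 (196) → 3.

3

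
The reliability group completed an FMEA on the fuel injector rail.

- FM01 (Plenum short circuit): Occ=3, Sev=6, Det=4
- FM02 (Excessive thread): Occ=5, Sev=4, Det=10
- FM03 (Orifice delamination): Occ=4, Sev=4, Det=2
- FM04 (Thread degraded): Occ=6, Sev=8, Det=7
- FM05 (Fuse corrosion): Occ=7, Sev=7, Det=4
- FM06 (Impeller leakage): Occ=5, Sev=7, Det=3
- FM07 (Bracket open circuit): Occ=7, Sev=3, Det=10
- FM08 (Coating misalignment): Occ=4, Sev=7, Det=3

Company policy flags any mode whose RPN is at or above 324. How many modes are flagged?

1

RPN = Severity × Occurrence × Detection:
  FM01: 6 × 3 × 4 = 72
  FM02: 4 × 5 × 10 = 200
  FM03: 4 × 4 × 2 = 32
  FM04: 8 × 6 × 7 = 336
  FM05: 7 × 7 × 4 = 196
  FM06: 7 × 5 × 3 = 105
  FM07: 3 × 7 × 10 = 210
  FM08: 7 × 4 × 3 = 84
Modes with RPN ≥ 324: FM04 (336) → 1.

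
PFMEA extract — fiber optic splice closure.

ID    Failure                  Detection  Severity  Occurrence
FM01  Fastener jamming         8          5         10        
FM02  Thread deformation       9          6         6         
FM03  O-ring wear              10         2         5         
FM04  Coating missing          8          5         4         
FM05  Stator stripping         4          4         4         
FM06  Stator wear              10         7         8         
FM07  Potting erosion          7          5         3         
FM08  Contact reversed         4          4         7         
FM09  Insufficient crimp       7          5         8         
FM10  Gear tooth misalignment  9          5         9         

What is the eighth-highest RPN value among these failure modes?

RPN = Severity × Occurrence × Detection:
  FM01: 5 × 10 × 8 = 400
  FM02: 6 × 6 × 9 = 324
  FM03: 2 × 5 × 10 = 100
  FM04: 5 × 4 × 8 = 160
  FM05: 4 × 4 × 4 = 64
  FM06: 7 × 8 × 10 = 560
  FM07: 5 × 3 × 7 = 105
  FM08: 4 × 7 × 4 = 112
  FM09: 5 × 8 × 7 = 280
  FM10: 5 × 9 × 9 = 405
Sorted descending: 560, 405, 400, 324, 280, 160, 112, 105, 100, 64.
The eighth-highest RPN is 105 (FM07).

105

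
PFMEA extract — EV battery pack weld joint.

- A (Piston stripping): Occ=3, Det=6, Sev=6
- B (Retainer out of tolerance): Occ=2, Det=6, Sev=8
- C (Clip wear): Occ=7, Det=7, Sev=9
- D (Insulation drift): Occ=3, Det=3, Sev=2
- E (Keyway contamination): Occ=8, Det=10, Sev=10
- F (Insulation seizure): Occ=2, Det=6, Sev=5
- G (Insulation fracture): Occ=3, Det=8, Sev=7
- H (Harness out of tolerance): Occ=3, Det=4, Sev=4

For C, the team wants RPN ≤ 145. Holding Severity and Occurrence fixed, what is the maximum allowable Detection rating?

C: S=9, O=7, D=7 → current RPN = 441.
Fixed product = 63. Need 63 × D ≤ 145, so D ≤ 145/63 = 2.30.
Maximum integer Detection rating = 2 (gives RPN 126; D=3 would give 189 > 145).

2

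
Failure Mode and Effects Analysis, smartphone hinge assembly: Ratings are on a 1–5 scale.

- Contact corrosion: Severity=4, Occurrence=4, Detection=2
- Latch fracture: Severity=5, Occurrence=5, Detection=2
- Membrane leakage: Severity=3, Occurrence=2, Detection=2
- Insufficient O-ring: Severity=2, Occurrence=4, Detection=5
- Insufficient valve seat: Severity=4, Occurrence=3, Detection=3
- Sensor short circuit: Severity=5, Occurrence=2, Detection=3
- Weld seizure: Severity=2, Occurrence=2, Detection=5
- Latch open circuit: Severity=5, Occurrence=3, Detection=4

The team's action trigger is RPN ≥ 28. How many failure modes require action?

6

RPN = Severity × Occurrence × Detection:
  Contact corrosion: 4 × 4 × 2 = 32
  Latch fracture: 5 × 5 × 2 = 50
  Membrane leakage: 3 × 2 × 2 = 12
  Insufficient O-ring: 2 × 4 × 5 = 40
  Insufficient valve seat: 4 × 3 × 3 = 36
  Sensor short circuit: 5 × 2 × 3 = 30
  Weld seizure: 2 × 2 × 5 = 20
  Latch open circuit: 5 × 3 × 4 = 60
Modes with RPN ≥ 28: Contact corrosion (32), Latch fracture (50), Insufficient O-ring (40), Insufficient valve seat (36), Sensor short circuit (30), Latch open circuit (60) → 6.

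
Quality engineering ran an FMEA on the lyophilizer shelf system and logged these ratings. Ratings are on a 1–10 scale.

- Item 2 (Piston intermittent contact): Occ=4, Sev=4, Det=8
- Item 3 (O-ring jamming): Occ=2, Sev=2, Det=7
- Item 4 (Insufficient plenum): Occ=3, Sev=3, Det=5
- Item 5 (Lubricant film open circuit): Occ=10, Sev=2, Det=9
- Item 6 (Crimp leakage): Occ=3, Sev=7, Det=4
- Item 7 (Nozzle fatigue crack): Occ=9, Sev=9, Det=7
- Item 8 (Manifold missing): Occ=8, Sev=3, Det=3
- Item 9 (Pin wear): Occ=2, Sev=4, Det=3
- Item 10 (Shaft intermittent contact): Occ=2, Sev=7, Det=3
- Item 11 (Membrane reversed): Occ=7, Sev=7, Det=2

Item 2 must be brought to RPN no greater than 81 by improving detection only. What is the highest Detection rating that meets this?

Item 2: S=4, O=4, D=8 → current RPN = 128.
Fixed product = 16. Need 16 × D ≤ 81, so D ≤ 81/16 = 5.06.
Maximum integer Detection rating = 5 (gives RPN 80; D=6 would give 96 > 81).

5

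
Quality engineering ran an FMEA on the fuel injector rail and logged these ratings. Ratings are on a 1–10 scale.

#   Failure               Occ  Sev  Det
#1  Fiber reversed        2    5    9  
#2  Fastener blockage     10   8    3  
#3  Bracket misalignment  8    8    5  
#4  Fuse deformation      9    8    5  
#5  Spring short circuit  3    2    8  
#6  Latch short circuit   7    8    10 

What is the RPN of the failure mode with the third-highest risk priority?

RPN = Severity × Occurrence × Detection:
  #1: 5 × 2 × 9 = 90
  #2: 8 × 10 × 3 = 240
  #3: 8 × 8 × 5 = 320
  #4: 8 × 9 × 5 = 360
  #5: 2 × 3 × 8 = 48
  #6: 8 × 7 × 10 = 560
Sorted descending: 560, 360, 320, 240, 90, 48.
The third-highest RPN is 320 (#3).

320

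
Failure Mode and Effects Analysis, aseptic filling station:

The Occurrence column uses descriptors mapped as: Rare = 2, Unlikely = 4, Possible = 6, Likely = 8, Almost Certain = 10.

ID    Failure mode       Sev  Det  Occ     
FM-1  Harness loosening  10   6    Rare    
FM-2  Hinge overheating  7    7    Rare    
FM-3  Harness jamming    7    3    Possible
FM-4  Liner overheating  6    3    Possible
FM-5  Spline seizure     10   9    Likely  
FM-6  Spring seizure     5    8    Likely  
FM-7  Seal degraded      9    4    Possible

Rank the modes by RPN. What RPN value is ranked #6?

RPN = Severity × Occurrence × Detection:
  FM-1: 10 × 2 × 6 = 120
  FM-2: 7 × 2 × 7 = 98
  FM-3: 7 × 6 × 3 = 126
  FM-4: 6 × 6 × 3 = 108
  FM-5: 10 × 8 × 9 = 720
  FM-6: 5 × 8 × 8 = 320
  FM-7: 9 × 6 × 4 = 216
Sorted descending: 720, 320, 216, 126, 120, 108, 98.
The sixth-highest RPN is 108 (FM-4).

108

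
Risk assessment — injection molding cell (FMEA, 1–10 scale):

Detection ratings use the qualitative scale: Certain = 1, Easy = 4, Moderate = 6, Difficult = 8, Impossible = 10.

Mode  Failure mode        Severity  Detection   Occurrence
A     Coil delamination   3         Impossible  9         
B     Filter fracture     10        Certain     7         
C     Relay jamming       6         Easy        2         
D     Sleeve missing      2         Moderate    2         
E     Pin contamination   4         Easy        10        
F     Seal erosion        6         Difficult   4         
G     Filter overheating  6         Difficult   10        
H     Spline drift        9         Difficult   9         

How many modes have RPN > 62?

RPN = Severity × Occurrence × Detection:
  A: 3 × 9 × 10 = 270
  B: 10 × 7 × 1 = 70
  C: 6 × 2 × 4 = 48
  D: 2 × 2 × 6 = 24
  E: 4 × 10 × 4 = 160
  F: 6 × 4 × 8 = 192
  G: 6 × 10 × 8 = 480
  H: 9 × 9 × 8 = 648
Modes with RPN > 62: A (270), B (70), E (160), F (192), G (480), H (648) → 6.

6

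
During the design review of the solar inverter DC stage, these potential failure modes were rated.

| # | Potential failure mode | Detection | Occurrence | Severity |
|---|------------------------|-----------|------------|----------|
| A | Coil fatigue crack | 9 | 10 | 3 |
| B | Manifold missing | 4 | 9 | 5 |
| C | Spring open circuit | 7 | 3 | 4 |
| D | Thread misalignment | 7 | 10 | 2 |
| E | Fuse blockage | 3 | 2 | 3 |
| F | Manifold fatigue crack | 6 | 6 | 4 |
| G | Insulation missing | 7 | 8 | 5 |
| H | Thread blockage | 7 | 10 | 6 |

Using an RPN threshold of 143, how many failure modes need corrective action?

5

RPN = Severity × Occurrence × Detection:
  A: 3 × 10 × 9 = 270
  B: 5 × 9 × 4 = 180
  C: 4 × 3 × 7 = 84
  D: 2 × 10 × 7 = 140
  E: 3 × 2 × 3 = 18
  F: 4 × 6 × 6 = 144
  G: 5 × 8 × 7 = 280
  H: 6 × 10 × 7 = 420
Modes with RPN ≥ 143: A (270), B (180), F (144), G (280), H (420) → 5.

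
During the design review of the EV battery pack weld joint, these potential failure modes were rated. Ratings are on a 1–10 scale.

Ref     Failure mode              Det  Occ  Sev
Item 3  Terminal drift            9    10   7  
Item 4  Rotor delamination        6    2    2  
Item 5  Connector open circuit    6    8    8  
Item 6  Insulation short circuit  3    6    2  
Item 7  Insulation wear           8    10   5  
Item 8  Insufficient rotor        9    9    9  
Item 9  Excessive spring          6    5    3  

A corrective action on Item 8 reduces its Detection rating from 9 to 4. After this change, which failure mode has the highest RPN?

RPN = Severity × Occurrence × Detection:
  Item 3: 7 × 10 × 9 = 630
  Item 4: 2 × 2 × 6 = 24
  Item 5: 8 × 8 × 6 = 384
  Item 6: 2 × 6 × 3 = 36
  Item 7: 5 × 10 × 8 = 400
  Item 8: 9 × 9 × 9 = 729
  Item 9: 3 × 5 × 6 = 90
After action: Item 8 → 9 × 9 × 4 = 324.
Revised RPNs: Item 3=630, Item 7=400, Item 5=384, Item 8=324, Item 9=90, Item 6=36, Item 4=24.
Highest is now Item 3 (630).

Item 3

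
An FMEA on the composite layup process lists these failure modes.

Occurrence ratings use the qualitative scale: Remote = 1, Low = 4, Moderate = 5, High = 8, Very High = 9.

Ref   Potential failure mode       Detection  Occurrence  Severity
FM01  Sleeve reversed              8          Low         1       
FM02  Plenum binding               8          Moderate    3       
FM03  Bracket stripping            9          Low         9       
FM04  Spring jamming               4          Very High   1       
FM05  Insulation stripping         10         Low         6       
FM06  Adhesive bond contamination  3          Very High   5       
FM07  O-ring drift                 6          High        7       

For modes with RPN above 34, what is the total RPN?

1191

RPN = Severity × Occurrence × Detection:
  FM01: 1 × 4 × 8 = 32
  FM02: 3 × 5 × 8 = 120
  FM03: 9 × 4 × 9 = 324
  FM04: 1 × 9 × 4 = 36
  FM05: 6 × 4 × 10 = 240
  FM06: 5 × 9 × 3 = 135
  FM07: 7 × 8 × 6 = 336
RPN > 34: FM02 (120), FM03 (324), FM04 (36), FM05 (240), FM06 (135), FM07 (336).
Sum: 120 + 324 + 36 + 240 + 135 + 336 = 1191.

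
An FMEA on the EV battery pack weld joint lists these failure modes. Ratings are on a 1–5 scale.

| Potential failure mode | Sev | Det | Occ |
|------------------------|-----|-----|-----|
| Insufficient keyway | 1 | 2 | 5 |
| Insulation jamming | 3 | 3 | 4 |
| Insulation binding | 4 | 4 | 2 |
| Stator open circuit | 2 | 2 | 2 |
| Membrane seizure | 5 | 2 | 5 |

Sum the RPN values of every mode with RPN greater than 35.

RPN = Severity × Occurrence × Detection:
  Insufficient keyway: 1 × 5 × 2 = 10
  Insulation jamming: 3 × 4 × 3 = 36
  Insulation binding: 4 × 2 × 4 = 32
  Stator open circuit: 2 × 2 × 2 = 8
  Membrane seizure: 5 × 5 × 2 = 50
RPN > 35: Insulation jamming (36), Membrane seizure (50).
Sum: 36 + 50 = 86.

86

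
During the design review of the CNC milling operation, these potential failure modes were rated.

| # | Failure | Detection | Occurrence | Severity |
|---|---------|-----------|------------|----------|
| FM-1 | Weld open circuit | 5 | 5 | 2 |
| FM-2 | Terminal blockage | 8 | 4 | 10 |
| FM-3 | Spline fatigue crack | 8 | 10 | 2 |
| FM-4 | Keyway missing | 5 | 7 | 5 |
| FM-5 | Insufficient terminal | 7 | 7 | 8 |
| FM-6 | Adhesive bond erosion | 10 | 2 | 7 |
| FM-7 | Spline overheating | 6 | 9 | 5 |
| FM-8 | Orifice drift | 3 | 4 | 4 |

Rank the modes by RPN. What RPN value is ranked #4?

RPN = Severity × Occurrence × Detection:
  FM-1: 2 × 5 × 5 = 50
  FM-2: 10 × 4 × 8 = 320
  FM-3: 2 × 10 × 8 = 160
  FM-4: 5 × 7 × 5 = 175
  FM-5: 8 × 7 × 7 = 392
  FM-6: 7 × 2 × 10 = 140
  FM-7: 5 × 9 × 6 = 270
  FM-8: 4 × 4 × 3 = 48
Sorted descending: 392, 320, 270, 175, 160, 140, 50, 48.
The fourth-highest RPN is 175 (FM-4).

175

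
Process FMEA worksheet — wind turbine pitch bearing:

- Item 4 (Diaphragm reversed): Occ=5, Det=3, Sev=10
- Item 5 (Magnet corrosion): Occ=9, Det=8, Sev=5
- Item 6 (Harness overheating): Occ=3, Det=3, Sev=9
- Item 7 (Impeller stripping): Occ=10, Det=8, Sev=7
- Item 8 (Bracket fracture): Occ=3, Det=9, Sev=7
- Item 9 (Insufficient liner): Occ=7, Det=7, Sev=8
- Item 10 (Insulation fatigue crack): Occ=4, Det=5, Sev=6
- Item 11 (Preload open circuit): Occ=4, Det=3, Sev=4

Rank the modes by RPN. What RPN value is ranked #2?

392

RPN = Severity × Occurrence × Detection:
  Item 4: 10 × 5 × 3 = 150
  Item 5: 5 × 9 × 8 = 360
  Item 6: 9 × 3 × 3 = 81
  Item 7: 7 × 10 × 8 = 560
  Item 8: 7 × 3 × 9 = 189
  Item 9: 8 × 7 × 7 = 392
  Item 10: 6 × 4 × 5 = 120
  Item 11: 4 × 4 × 3 = 48
Sorted descending: 560, 392, 360, 189, 150, 120, 81, 48.
The second-highest RPN is 392 (Item 9).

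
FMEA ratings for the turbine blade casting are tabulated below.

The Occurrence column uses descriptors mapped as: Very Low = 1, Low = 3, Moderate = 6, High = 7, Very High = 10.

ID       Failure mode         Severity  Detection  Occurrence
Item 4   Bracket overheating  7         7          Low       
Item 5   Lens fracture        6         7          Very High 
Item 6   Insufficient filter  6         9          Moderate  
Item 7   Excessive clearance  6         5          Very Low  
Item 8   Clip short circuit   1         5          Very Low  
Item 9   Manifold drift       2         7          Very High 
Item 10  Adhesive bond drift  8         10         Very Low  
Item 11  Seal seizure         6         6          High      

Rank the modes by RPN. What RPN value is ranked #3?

RPN = Severity × Occurrence × Detection:
  Item 4: 7 × 3 × 7 = 147
  Item 5: 6 × 10 × 7 = 420
  Item 6: 6 × 6 × 9 = 324
  Item 7: 6 × 1 × 5 = 30
  Item 8: 1 × 1 × 5 = 5
  Item 9: 2 × 10 × 7 = 140
  Item 10: 8 × 1 × 10 = 80
  Item 11: 6 × 7 × 6 = 252
Sorted descending: 420, 324, 252, 147, 140, 80, 30, 5.
The third-highest RPN is 252 (Item 11).

252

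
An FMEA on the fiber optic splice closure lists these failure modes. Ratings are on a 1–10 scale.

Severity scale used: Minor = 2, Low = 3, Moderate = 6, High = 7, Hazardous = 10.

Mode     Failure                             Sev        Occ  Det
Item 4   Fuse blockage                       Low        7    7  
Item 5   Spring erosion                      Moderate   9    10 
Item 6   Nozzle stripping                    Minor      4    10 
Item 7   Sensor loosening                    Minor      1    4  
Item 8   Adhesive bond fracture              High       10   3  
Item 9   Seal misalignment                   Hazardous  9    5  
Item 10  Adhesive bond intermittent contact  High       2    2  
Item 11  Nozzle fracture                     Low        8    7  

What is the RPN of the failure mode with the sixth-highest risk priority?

RPN = Severity × Occurrence × Detection:
  Item 4: 3 × 7 × 7 = 147
  Item 5: 6 × 9 × 10 = 540
  Item 6: 2 × 4 × 10 = 80
  Item 7: 2 × 1 × 4 = 8
  Item 8: 7 × 10 × 3 = 210
  Item 9: 10 × 9 × 5 = 450
  Item 10: 7 × 2 × 2 = 28
  Item 11: 3 × 8 × 7 = 168
Sorted descending: 540, 450, 210, 168, 147, 80, 28, 8.
The sixth-highest RPN is 80 (Item 6).

80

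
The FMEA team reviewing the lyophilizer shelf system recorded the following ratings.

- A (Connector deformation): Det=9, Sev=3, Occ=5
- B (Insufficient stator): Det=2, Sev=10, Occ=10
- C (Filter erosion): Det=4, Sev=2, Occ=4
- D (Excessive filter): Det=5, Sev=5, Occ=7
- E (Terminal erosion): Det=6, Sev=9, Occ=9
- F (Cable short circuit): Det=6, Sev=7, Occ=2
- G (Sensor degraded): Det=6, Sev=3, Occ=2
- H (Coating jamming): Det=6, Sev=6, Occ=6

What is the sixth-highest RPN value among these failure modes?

84

RPN = Severity × Occurrence × Detection:
  A: 3 × 5 × 9 = 135
  B: 10 × 10 × 2 = 200
  C: 2 × 4 × 4 = 32
  D: 5 × 7 × 5 = 175
  E: 9 × 9 × 6 = 486
  F: 7 × 2 × 6 = 84
  G: 3 × 2 × 6 = 36
  H: 6 × 6 × 6 = 216
Sorted descending: 486, 216, 200, 175, 135, 84, 36, 32.
The sixth-highest RPN is 84 (F).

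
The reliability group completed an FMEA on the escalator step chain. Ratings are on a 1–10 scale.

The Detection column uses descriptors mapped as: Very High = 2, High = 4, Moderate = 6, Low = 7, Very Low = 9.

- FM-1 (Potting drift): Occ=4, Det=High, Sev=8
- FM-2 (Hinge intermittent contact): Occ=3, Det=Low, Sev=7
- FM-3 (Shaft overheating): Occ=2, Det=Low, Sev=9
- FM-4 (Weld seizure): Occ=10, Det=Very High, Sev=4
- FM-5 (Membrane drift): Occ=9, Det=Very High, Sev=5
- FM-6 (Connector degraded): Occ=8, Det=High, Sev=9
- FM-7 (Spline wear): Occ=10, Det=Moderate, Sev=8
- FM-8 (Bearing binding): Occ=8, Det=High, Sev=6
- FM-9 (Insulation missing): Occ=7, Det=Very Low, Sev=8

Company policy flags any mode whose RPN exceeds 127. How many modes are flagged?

RPN = Severity × Occurrence × Detection:
  FM-1: 8 × 4 × 4 = 128
  FM-2: 7 × 3 × 7 = 147
  FM-3: 9 × 2 × 7 = 126
  FM-4: 4 × 10 × 2 = 80
  FM-5: 5 × 9 × 2 = 90
  FM-6: 9 × 8 × 4 = 288
  FM-7: 8 × 10 × 6 = 480
  FM-8: 6 × 8 × 4 = 192
  FM-9: 8 × 7 × 9 = 504
Modes with RPN > 127: FM-1 (128), FM-2 (147), FM-6 (288), FM-7 (480), FM-8 (192), FM-9 (504) → 6.

6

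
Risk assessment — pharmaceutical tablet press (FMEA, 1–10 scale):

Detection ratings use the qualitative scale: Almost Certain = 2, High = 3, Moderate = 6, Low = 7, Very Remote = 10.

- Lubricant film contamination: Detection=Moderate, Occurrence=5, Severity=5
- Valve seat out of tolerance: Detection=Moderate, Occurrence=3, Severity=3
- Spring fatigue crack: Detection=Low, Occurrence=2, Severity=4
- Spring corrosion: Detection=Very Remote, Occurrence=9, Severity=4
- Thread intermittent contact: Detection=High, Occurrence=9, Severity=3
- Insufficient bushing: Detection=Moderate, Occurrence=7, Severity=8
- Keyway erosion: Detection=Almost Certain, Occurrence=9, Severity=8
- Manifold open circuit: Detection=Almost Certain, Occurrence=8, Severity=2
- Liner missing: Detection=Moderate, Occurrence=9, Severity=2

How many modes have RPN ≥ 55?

7

RPN = Severity × Occurrence × Detection:
  Lubricant film contamination: 5 × 5 × 6 = 150
  Valve seat out of tolerance: 3 × 3 × 6 = 54
  Spring fatigue crack: 4 × 2 × 7 = 56
  Spring corrosion: 4 × 9 × 10 = 360
  Thread intermittent contact: 3 × 9 × 3 = 81
  Insufficient bushing: 8 × 7 × 6 = 336
  Keyway erosion: 8 × 9 × 2 = 144
  Manifold open circuit: 2 × 8 × 2 = 32
  Liner missing: 2 × 9 × 6 = 108
Modes with RPN ≥ 55: Lubricant film contamination (150), Spring fatigue crack (56), Spring corrosion (360), Thread intermittent contact (81), Insufficient bushing (336), Keyway erosion (144), Liner missing (108) → 7.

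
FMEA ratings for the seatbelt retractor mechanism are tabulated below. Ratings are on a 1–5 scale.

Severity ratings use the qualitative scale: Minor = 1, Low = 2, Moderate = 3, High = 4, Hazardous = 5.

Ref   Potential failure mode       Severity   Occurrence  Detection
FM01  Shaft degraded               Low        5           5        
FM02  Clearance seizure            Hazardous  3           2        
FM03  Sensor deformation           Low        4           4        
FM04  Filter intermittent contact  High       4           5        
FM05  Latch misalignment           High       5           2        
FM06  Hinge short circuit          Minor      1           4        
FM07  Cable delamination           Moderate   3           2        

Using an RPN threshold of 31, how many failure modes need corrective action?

4

RPN = Severity × Occurrence × Detection:
  FM01: 2 × 5 × 5 = 50
  FM02: 5 × 3 × 2 = 30
  FM03: 2 × 4 × 4 = 32
  FM04: 4 × 4 × 5 = 80
  FM05: 4 × 5 × 2 = 40
  FM06: 1 × 1 × 4 = 4
  FM07: 3 × 3 × 2 = 18
Modes with RPN ≥ 31: FM01 (50), FM03 (32), FM04 (80), FM05 (40) → 4.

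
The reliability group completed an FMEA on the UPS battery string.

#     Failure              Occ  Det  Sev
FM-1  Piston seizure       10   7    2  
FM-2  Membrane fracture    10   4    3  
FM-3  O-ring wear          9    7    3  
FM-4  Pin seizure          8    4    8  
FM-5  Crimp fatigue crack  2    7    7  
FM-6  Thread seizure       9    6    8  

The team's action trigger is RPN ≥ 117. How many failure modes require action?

5

RPN = Severity × Occurrence × Detection:
  FM-1: 2 × 10 × 7 = 140
  FM-2: 3 × 10 × 4 = 120
  FM-3: 3 × 9 × 7 = 189
  FM-4: 8 × 8 × 4 = 256
  FM-5: 7 × 2 × 7 = 98
  FM-6: 8 × 9 × 6 = 432
Modes with RPN ≥ 117: FM-1 (140), FM-2 (120), FM-3 (189), FM-4 (256), FM-6 (432) → 5.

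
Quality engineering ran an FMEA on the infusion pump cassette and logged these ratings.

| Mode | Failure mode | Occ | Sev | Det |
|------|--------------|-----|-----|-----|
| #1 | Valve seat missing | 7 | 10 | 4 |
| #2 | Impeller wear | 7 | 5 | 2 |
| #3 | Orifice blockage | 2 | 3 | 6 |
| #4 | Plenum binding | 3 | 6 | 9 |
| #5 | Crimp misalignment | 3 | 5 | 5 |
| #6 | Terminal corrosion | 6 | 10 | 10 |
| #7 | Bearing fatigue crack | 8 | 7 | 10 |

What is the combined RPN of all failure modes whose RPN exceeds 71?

1677

RPN = Severity × Occurrence × Detection:
  #1: 10 × 7 × 4 = 280
  #2: 5 × 7 × 2 = 70
  #3: 3 × 2 × 6 = 36
  #4: 6 × 3 × 9 = 162
  #5: 5 × 3 × 5 = 75
  #6: 10 × 6 × 10 = 600
  #7: 7 × 8 × 10 = 560
RPN > 71: #1 (280), #4 (162), #5 (75), #6 (600), #7 (560).
Sum: 280 + 162 + 75 + 600 + 560 = 1677.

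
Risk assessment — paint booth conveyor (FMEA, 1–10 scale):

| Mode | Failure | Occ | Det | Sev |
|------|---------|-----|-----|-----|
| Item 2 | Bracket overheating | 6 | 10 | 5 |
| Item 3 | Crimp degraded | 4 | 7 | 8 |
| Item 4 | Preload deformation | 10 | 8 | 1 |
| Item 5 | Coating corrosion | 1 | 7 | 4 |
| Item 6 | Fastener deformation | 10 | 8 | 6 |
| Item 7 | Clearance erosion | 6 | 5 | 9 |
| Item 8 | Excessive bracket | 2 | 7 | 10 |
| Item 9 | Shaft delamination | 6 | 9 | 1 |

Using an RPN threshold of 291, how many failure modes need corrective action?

RPN = Severity × Occurrence × Detection:
  Item 2: 5 × 6 × 10 = 300
  Item 3: 8 × 4 × 7 = 224
  Item 4: 1 × 10 × 8 = 80
  Item 5: 4 × 1 × 7 = 28
  Item 6: 6 × 10 × 8 = 480
  Item 7: 9 × 6 × 5 = 270
  Item 8: 10 × 2 × 7 = 140
  Item 9: 1 × 6 × 9 = 54
Modes with RPN ≥ 291: Item 2 (300), Item 6 (480) → 2.

2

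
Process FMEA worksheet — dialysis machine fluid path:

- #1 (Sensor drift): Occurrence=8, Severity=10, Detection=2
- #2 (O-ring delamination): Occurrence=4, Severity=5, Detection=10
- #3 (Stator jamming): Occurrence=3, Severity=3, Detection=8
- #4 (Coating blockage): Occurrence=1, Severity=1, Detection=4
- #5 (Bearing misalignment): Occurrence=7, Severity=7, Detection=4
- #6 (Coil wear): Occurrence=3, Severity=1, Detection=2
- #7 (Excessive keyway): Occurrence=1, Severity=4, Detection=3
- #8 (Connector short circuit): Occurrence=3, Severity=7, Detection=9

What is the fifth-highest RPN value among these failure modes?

RPN = Severity × Occurrence × Detection:
  #1: 10 × 8 × 2 = 160
  #2: 5 × 4 × 10 = 200
  #3: 3 × 3 × 8 = 72
  #4: 1 × 1 × 4 = 4
  #5: 7 × 7 × 4 = 196
  #6: 1 × 3 × 2 = 6
  #7: 4 × 1 × 3 = 12
  #8: 7 × 3 × 9 = 189
Sorted descending: 200, 196, 189, 160, 72, 12, 6, 4.
The fifth-highest RPN is 72 (#3).

72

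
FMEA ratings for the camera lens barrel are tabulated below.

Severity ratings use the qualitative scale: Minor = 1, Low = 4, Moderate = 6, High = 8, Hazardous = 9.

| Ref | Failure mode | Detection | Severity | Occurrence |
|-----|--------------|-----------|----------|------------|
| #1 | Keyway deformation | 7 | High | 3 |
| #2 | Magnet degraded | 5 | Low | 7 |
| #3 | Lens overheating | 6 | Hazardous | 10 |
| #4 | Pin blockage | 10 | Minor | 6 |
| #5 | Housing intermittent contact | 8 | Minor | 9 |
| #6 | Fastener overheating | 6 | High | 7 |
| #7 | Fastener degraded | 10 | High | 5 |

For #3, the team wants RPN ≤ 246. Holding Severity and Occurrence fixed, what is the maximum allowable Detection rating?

2

#3: S=9, O=10, D=6 → current RPN = 540.
Fixed product = 90. Need 90 × D ≤ 246, so D ≤ 246/90 = 2.73.
Maximum integer Detection rating = 2 (gives RPN 180; D=3 would give 270 > 246).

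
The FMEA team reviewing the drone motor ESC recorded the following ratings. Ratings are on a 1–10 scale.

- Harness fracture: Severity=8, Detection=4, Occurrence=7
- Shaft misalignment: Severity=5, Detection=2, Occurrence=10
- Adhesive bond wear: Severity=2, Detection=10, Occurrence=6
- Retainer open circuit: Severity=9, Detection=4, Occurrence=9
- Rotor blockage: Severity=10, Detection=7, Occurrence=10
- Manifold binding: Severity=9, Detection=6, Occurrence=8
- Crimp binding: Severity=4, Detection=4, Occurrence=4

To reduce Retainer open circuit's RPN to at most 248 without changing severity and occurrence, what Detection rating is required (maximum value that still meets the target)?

Retainer open circuit: S=9, O=9, D=4 → current RPN = 324.
Fixed product = 81. Need 81 × D ≤ 248, so D ≤ 248/81 = 3.06.
Maximum integer Detection rating = 3 (gives RPN 243; D=4 would give 324 > 248).

3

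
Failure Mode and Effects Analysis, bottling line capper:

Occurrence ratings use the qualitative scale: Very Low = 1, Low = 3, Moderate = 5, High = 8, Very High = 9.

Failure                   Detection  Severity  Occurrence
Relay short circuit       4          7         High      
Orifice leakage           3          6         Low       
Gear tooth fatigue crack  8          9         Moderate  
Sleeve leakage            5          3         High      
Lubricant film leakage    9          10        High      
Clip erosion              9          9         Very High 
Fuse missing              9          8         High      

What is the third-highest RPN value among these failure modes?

RPN = Severity × Occurrence × Detection:
  Relay short circuit: 7 × 8 × 4 = 224
  Orifice leakage: 6 × 3 × 3 = 54
  Gear tooth fatigue crack: 9 × 5 × 8 = 360
  Sleeve leakage: 3 × 8 × 5 = 120
  Lubricant film leakage: 10 × 8 × 9 = 720
  Clip erosion: 9 × 9 × 9 = 729
  Fuse missing: 8 × 8 × 9 = 576
Sorted descending: 729, 720, 576, 360, 224, 120, 54.
The third-highest RPN is 576 (Fuse missing).

576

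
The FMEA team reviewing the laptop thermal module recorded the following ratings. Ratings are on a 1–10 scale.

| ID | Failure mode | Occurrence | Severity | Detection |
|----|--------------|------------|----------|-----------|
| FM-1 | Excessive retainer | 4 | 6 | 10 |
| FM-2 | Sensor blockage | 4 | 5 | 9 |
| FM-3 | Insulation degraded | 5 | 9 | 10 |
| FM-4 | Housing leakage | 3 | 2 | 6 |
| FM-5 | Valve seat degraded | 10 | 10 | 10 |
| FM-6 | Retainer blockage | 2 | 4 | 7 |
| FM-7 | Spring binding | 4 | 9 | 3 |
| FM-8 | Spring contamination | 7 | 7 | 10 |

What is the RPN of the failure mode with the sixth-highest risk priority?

108

RPN = Severity × Occurrence × Detection:
  FM-1: 6 × 4 × 10 = 240
  FM-2: 5 × 4 × 9 = 180
  FM-3: 9 × 5 × 10 = 450
  FM-4: 2 × 3 × 6 = 36
  FM-5: 10 × 10 × 10 = 1000
  FM-6: 4 × 2 × 7 = 56
  FM-7: 9 × 4 × 3 = 108
  FM-8: 7 × 7 × 10 = 490
Sorted descending: 1000, 490, 450, 240, 180, 108, 56, 36.
The sixth-highest RPN is 108 (FM-7).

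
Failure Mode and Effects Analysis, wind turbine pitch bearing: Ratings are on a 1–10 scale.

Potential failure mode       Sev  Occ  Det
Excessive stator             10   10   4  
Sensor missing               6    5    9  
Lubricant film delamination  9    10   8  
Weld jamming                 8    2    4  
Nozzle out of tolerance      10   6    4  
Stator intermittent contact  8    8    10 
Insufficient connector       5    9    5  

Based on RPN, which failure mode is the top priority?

RPN = Severity × Occurrence × Detection:
  Excessive stator: 10 × 10 × 4 = 400
  Sensor missing: 6 × 5 × 9 = 270
  Lubricant film delamination: 9 × 10 × 8 = 720
  Weld jamming: 8 × 2 × 4 = 64
  Nozzle out of tolerance: 10 × 6 × 4 = 240
  Stator intermittent contact: 8 × 8 × 10 = 640
  Insufficient connector: 5 × 9 × 5 = 225
Highest RPN is 720 → Lubricant film delamination.

Lubricant film delamination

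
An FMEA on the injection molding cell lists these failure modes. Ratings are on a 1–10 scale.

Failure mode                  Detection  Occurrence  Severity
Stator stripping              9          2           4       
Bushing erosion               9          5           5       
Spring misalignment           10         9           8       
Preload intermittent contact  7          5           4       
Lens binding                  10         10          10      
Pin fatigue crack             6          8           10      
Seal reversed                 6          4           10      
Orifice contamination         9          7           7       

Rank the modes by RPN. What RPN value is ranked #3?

480

RPN = Severity × Occurrence × Detection:
  Stator stripping: 4 × 2 × 9 = 72
  Bushing erosion: 5 × 5 × 9 = 225
  Spring misalignment: 8 × 9 × 10 = 720
  Preload intermittent contact: 4 × 5 × 7 = 140
  Lens binding: 10 × 10 × 10 = 1000
  Pin fatigue crack: 10 × 8 × 6 = 480
  Seal reversed: 10 × 4 × 6 = 240
  Orifice contamination: 7 × 7 × 9 = 441
Sorted descending: 1000, 720, 480, 441, 240, 225, 140, 72.
The third-highest RPN is 480 (Pin fatigue crack).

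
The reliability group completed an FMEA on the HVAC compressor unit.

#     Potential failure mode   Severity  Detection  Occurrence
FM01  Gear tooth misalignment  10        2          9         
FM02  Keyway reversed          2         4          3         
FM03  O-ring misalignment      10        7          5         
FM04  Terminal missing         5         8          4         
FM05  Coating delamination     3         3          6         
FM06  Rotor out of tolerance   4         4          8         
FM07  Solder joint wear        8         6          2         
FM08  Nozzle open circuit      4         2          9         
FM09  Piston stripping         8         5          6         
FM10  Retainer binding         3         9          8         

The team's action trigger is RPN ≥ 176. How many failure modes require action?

4

RPN = Severity × Occurrence × Detection:
  FM01: 10 × 9 × 2 = 180
  FM02: 2 × 3 × 4 = 24
  FM03: 10 × 5 × 7 = 350
  FM04: 5 × 4 × 8 = 160
  FM05: 3 × 6 × 3 = 54
  FM06: 4 × 8 × 4 = 128
  FM07: 8 × 2 × 6 = 96
  FM08: 4 × 9 × 2 = 72
  FM09: 8 × 6 × 5 = 240
  FM10: 3 × 8 × 9 = 216
Modes with RPN ≥ 176: FM01 (180), FM03 (350), FM09 (240), FM10 (216) → 4.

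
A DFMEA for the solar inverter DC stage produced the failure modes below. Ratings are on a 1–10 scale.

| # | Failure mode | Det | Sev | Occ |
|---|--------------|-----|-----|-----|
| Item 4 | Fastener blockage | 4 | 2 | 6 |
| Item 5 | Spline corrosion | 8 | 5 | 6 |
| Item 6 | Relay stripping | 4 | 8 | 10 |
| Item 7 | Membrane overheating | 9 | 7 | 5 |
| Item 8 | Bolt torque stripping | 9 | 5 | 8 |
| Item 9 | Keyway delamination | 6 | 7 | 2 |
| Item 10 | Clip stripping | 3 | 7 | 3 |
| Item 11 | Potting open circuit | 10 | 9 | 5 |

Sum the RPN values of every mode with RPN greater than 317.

1130

RPN = Severity × Occurrence × Detection:
  Item 4: 2 × 6 × 4 = 48
  Item 5: 5 × 6 × 8 = 240
  Item 6: 8 × 10 × 4 = 320
  Item 7: 7 × 5 × 9 = 315
  Item 8: 5 × 8 × 9 = 360
  Item 9: 7 × 2 × 6 = 84
  Item 10: 7 × 3 × 3 = 63
  Item 11: 9 × 5 × 10 = 450
RPN > 317: Item 6 (320), Item 8 (360), Item 11 (450).
Sum: 320 + 360 + 450 = 1130.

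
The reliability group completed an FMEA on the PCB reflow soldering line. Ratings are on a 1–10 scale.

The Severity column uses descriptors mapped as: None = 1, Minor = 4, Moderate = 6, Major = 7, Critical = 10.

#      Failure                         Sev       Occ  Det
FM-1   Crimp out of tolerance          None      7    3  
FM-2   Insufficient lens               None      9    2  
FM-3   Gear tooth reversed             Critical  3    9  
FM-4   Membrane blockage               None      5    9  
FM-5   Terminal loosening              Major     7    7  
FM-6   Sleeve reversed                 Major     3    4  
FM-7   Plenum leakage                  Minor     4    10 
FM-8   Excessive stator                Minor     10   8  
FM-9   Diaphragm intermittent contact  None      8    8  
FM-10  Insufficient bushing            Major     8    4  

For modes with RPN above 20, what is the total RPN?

RPN = Severity × Occurrence × Detection:
  FM-1: 1 × 7 × 3 = 21
  FM-2: 1 × 9 × 2 = 18
  FM-3: 10 × 3 × 9 = 270
  FM-4: 1 × 5 × 9 = 45
  FM-5: 7 × 7 × 7 = 343
  FM-6: 7 × 3 × 4 = 84
  FM-7: 4 × 4 × 10 = 160
  FM-8: 4 × 10 × 8 = 320
  FM-9: 1 × 8 × 8 = 64
  FM-10: 7 × 8 × 4 = 224
RPN > 20: FM-1 (21), FM-3 (270), FM-4 (45), FM-5 (343), FM-6 (84), FM-7 (160), FM-8 (320), FM-9 (64), FM-10 (224).
Sum: 21 + 270 + 45 + 343 + 84 + 160 + 320 + 64 + 224 = 1531.

1531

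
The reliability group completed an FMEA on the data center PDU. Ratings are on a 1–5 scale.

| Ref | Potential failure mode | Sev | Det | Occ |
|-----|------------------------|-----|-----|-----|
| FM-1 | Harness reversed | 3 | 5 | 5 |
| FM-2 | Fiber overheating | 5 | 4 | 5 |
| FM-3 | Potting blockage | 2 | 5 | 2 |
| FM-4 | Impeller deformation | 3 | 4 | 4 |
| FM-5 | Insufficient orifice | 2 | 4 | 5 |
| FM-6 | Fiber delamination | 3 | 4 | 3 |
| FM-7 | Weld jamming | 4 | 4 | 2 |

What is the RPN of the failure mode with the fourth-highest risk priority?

40

RPN = Severity × Occurrence × Detection:
  FM-1: 3 × 5 × 5 = 75
  FM-2: 5 × 5 × 4 = 100
  FM-3: 2 × 2 × 5 = 20
  FM-4: 3 × 4 × 4 = 48
  FM-5: 2 × 5 × 4 = 40
  FM-6: 3 × 3 × 4 = 36
  FM-7: 4 × 2 × 4 = 32
Sorted descending: 100, 75, 48, 40, 36, 32, 20.
The fourth-highest RPN is 40 (FM-5).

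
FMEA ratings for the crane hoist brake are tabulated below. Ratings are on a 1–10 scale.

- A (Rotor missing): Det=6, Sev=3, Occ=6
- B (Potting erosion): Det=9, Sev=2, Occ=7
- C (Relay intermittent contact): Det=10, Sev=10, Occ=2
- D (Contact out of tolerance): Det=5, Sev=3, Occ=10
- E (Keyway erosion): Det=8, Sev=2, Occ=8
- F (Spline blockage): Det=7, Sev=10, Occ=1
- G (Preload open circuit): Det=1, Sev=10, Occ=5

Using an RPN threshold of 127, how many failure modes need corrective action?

RPN = Severity × Occurrence × Detection:
  A: 3 × 6 × 6 = 108
  B: 2 × 7 × 9 = 126
  C: 10 × 2 × 10 = 200
  D: 3 × 10 × 5 = 150
  E: 2 × 8 × 8 = 128
  F: 10 × 1 × 7 = 70
  G: 10 × 5 × 1 = 50
Modes with RPN ≥ 127: C (200), D (150), E (128) → 3.

3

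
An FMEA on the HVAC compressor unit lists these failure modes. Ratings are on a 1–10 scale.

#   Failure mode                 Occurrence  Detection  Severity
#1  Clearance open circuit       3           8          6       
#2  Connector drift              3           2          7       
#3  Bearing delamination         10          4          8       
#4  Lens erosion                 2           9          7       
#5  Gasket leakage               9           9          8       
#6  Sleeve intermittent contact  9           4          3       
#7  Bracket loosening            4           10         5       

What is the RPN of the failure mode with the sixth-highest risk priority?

108

RPN = Severity × Occurrence × Detection:
  #1: 6 × 3 × 8 = 144
  #2: 7 × 3 × 2 = 42
  #3: 8 × 10 × 4 = 320
  #4: 7 × 2 × 9 = 126
  #5: 8 × 9 × 9 = 648
  #6: 3 × 9 × 4 = 108
  #7: 5 × 4 × 10 = 200
Sorted descending: 648, 320, 200, 144, 126, 108, 42.
The sixth-highest RPN is 108 (#6).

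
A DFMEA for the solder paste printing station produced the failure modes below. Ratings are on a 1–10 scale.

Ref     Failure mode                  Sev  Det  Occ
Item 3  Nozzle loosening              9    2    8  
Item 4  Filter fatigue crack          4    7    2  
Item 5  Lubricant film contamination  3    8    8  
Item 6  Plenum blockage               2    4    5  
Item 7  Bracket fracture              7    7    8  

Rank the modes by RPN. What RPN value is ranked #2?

RPN = Severity × Occurrence × Detection:
  Item 3: 9 × 8 × 2 = 144
  Item 4: 4 × 2 × 7 = 56
  Item 5: 3 × 8 × 8 = 192
  Item 6: 2 × 5 × 4 = 40
  Item 7: 7 × 8 × 7 = 392
Sorted descending: 392, 192, 144, 56, 40.
The second-highest RPN is 192 (Item 5).

192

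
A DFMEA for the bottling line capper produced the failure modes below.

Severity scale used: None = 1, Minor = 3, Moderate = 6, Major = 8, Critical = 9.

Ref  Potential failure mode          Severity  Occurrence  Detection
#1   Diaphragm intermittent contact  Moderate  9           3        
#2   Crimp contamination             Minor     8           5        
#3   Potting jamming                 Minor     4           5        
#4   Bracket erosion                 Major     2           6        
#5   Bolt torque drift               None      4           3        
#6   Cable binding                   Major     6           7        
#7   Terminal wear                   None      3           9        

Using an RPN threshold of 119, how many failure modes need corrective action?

RPN = Severity × Occurrence × Detection:
  #1: 6 × 9 × 3 = 162
  #2: 3 × 8 × 5 = 120
  #3: 3 × 4 × 5 = 60
  #4: 8 × 2 × 6 = 96
  #5: 1 × 4 × 3 = 12
  #6: 8 × 6 × 7 = 336
  #7: 1 × 3 × 9 = 27
Modes with RPN ≥ 119: #1 (162), #2 (120), #6 (336) → 3.

3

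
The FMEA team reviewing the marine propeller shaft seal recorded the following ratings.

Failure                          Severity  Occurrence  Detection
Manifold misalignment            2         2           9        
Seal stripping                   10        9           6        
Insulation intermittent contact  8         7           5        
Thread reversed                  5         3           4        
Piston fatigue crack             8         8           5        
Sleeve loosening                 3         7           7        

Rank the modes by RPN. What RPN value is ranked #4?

RPN = Severity × Occurrence × Detection:
  Manifold misalignment: 2 × 2 × 9 = 36
  Seal stripping: 10 × 9 × 6 = 540
  Insulation intermittent contact: 8 × 7 × 5 = 280
  Thread reversed: 5 × 3 × 4 = 60
  Piston fatigue crack: 8 × 8 × 5 = 320
  Sleeve loosening: 3 × 7 × 7 = 147
Sorted descending: 540, 320, 280, 147, 60, 36.
The fourth-highest RPN is 147 (Sleeve loosening).

147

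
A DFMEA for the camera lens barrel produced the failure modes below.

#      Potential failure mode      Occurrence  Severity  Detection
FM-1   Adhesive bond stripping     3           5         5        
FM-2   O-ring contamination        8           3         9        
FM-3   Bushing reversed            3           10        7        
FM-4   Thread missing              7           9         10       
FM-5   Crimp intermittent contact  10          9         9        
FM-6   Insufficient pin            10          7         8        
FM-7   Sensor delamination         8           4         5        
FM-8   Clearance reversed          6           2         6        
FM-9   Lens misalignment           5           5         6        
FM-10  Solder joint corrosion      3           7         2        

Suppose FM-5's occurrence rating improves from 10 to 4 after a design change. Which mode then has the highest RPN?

FM-4

RPN = Severity × Occurrence × Detection:
  FM-1: 5 × 3 × 5 = 75
  FM-2: 3 × 8 × 9 = 216
  FM-3: 10 × 3 × 7 = 210
  FM-4: 9 × 7 × 10 = 630
  FM-5: 9 × 10 × 9 = 810
  FM-6: 7 × 10 × 8 = 560
  FM-7: 4 × 8 × 5 = 160
  FM-8: 2 × 6 × 6 = 72
  FM-9: 5 × 5 × 6 = 150
  FM-10: 7 × 3 × 2 = 42
After action: FM-5 → 9 × 4 × 9 = 324.
Revised RPNs: FM-4=630, FM-6=560, FM-5=324, FM-2=216, FM-3=210, FM-7=160, FM-9=150, FM-1=75, FM-8=72, FM-10=42.
Highest is now FM-4 (630).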